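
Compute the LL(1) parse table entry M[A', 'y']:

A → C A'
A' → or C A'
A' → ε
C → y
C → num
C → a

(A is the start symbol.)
To find M[A', 'y'], we find productions for A' where 'y' is in the predict set (PREDICT(N → α) = (FIRST(α) \ {ε}) ∪ (FOLLOW(N) if α ⇒* ε)).

Relevant sets:
  FOLLOW(A') = { $ }

A' → or C A': PREDICT = { 'or' }
A' → ε: PREDICT = { $ }

M[A', 'y'] is empty (no production applies)

Answer: Empty (error entry)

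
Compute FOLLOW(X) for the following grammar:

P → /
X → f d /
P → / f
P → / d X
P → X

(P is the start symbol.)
To compute FOLLOW(X), find every occurrence of X on a right-hand side N → α X β: add FIRST(β) \ {ε}, and if β is empty or nullable also add FOLLOW(N). Iterate to a fixed point.

In P → / d X: X is at the end, add FOLLOW(P)
In P → X: X is at the end, add FOLLOW(P)

The FOLLOW sets referred to above (computed the same way, to a fixed point):
  FOLLOW(P) = { $ }

Taking the union: FOLLOW(X) = { $ }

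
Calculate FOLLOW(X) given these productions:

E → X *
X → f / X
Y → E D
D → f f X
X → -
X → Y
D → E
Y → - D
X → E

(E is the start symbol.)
To compute FOLLOW(X), find every occurrence of X on a right-hand side N → α X β: add FIRST(β) \ {ε}, and if β is empty or nullable also add FOLLOW(N). Iterate to a fixed point.

In E → X *: X is followed by '*', add FIRST('*') \ {ε} = { '*' }
In X → f / X: X is at the end; this adds FOLLOW(X) to itself — nothing new
In D → f f X: X is at the end, add FOLLOW(D)

The FOLLOW sets referred to above (computed the same way, to a fixed point):
  FOLLOW(D) = { '*' }

Taking the union: FOLLOW(X) = { '*' }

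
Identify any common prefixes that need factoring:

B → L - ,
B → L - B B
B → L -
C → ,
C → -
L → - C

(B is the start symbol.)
Left-factoring is needed when two productions for the same non-terminal
share a common prefix on the right-hand side.

Productions for B:
  B → L - ,
  B → L - B B
  B → L -
Productions for C:
  C → ,
  C → -

Found common prefix 'L -' in productions for B

Answer: Yes, B has productions with common prefix 'L -'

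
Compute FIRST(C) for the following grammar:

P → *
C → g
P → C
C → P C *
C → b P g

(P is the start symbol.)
{ '*', 'b', 'g' }

To compute FIRST(C), examine every production with C on the left-hand side, reading each right-hand side left to right until a non-nullable symbol is reached.

FIRST sets of the other non-terminals involved (by the same procedure, iterated to a fixed point):
  FIRST(P) = { '*', 'b', 'g' }

From C → g:
  - g is a terminal: add 'g' and stop
From C → P C *:
  - P is a non-terminal: add FIRST(P) \ {ε} = { '*', 'b', 'g' }
    P is not nullable, so stop
From C → b P g:
  - b is a terminal: add 'b' and stop

Collecting: FIRST(C) = { '*', 'b', 'g' }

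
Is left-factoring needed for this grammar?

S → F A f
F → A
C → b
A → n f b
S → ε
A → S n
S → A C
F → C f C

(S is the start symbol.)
No, left-factoring is not needed

Left-factoring is needed when two productions for the same non-terminal
share a common prefix on the right-hand side.

Productions for S:
  S → F A f
  S → ε
  S → A C
Productions for F:
  F → A
  F → C f C
Productions for A:
  A → n f b
  A → S n

No common prefixes found.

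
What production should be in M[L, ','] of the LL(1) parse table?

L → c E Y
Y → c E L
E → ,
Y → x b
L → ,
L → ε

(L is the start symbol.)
To find M[L, ','], we find productions for L where ',' is in the predict set (PREDICT(N → α) = (FIRST(α) \ {ε}) ∪ (FOLLOW(N) if α ⇒* ε)).

Relevant sets:
  FOLLOW(L) = { $ }

L → c E Y: PREDICT = { 'c' }
L → ,: PREDICT = { ',' }
  ',' is in predict set, so this production goes in M[L, ',']
L → ε: PREDICT = { $ }

M[L, ','] = L → ,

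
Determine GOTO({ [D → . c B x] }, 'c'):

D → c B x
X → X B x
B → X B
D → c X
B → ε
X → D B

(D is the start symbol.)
GOTO(I, 'c') = CLOSURE({ [A → αX.β] : [A → α.Xβ] ∈ I, X = 'c' })

Items with dot before 'c', with the dot advanced:
  [D → . c B x] → [D → c . B x]
Closure of the advanced items:
  [D → c . B x] has the dot before B: add [B → . X B], [B → .]
  [B → . X B] has the dot before X: add [X → . X B x], [X → . D B]
  [X → . D B] has the dot before D: add [D → . c B x], [D → . c X]

GOTO = { [B → . X B], [B → .], [D → . c B x], [D → . c X], [D → c . B x], [X → . D B], [X → . X B x] }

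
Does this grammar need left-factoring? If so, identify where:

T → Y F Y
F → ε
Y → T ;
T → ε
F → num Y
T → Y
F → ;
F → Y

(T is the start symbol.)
Yes, T has productions with common prefix 'Y'

Left-factoring is needed when two productions for the same non-terminal
share a common prefix on the right-hand side.

Productions for T:
  T → Y F Y
  T → ε
  T → Y
Productions for F:
  F → ε
  F → num Y
  F → ;
  F → Y

Found common prefix 'Y' in productions for T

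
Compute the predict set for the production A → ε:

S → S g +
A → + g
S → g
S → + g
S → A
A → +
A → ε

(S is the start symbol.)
{ $, 'g' }

PREDICT(A → ε) = (FIRST(RHS) \ {ε}) ∪ (FOLLOW(A) if ε ∈ FIRST(RHS), i.e. RHS ⇒* ε)
The right-hand side is ε (FIRST(ε) = { ε }), so the predict set is FOLLOW(A) = { $, 'g' }
PREDICT(A → ε) = { $, 'g' }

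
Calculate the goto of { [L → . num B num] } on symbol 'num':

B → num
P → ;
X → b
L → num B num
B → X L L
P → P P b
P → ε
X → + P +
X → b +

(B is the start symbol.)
{ [B → . X L L], [B → . num], [L → num . B num], [X → . + P +], [X → . b +], [X → . b] }

GOTO(I, 'num') = CLOSURE({ [A → αX.β] : [A → α.Xβ] ∈ I, X = 'num' })

Items with dot before 'num', with the dot advanced:
  [L → . num B num] → [L → num . B num]
Closure of the advanced items:
  [L → num . B num] has the dot before B: add [B → . num], [B → . X L L]
  [B → . X L L] has the dot before X: add [X → . b], [X → . + P +], [X → . b +]

GOTO = { [B → . X L L], [B → . num], [L → num . B num], [X → . + P +], [X → . b +], [X → . b] }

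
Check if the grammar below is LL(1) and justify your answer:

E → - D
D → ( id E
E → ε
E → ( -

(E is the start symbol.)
Yes, the grammar is LL(1).

A grammar is LL(1) if for each non-terminal N with multiple productions, the predict sets of those productions are pairwise disjoint, where PREDICT(N → α) = (FIRST(α) \ {ε}) ∪ (FOLLOW(N) if α ⇒* ε).

Relevant sets:
  FOLLOW(E) = { $ }

For E:
  PREDICT(E → '-' D) = { '-' }
  PREDICT(E → ε) = { $ }
  PREDICT(E → '(' '-') = { '(' }
D has a single production, so nothing to check there.

All predict sets are disjoint. The grammar IS LL(1).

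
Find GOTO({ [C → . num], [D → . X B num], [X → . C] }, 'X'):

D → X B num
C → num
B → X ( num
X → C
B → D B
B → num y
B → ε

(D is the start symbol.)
{ [B → . D B], [B → . X ( num], [B → . num y], [B → .], [C → . num], [D → . X B num], [D → X . B num], [X → . C] }

GOTO(I, 'X') = CLOSURE({ [A → αX.β] : [A → α.Xβ] ∈ I, X = 'X' })

Items with dot before 'X', with the dot advanced:
  [D → . X B num] → [D → X . B num]
Closure of the advanced items:
  [D → X . B num] has the dot before B: add [B → . X ( num], [B → . D B], [B → . num y], [B → .]
  [B → . X ( num] has the dot before X: add [X → . C]
  [B → . D B] has the dot before D: add [D → . X B num]
  [X → . C] has the dot before C: add [C → . num]

GOTO = { [B → . D B], [B → . X ( num], [B → . num y], [B → .], [C → . num], [D → . X B num], [D → X . B num], [X → . C] }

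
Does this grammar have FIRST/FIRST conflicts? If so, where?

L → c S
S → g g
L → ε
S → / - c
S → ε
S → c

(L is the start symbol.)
No FIRST/FIRST conflicts.

Productions for L:
  L → c S: FIRST = { 'c' }
  L → ε: FIRST = { ε }
Productions for S:
  S → g g: FIRST = { 'g' }
  S → / - c: FIRST = { '/' }
  S → ε: FIRST = { ε }
  S → c: FIRST = { 'c' }

All alternatives of each non-terminal have pairwise disjoint FIRST sets.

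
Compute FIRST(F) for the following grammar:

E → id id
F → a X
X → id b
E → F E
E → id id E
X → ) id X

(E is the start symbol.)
{ 'a' }

From F → a X:
  - a is a terminal: add 'a' and stop

Collecting: FIRST(F) = { 'a' }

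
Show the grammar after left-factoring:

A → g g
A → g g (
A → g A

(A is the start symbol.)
A → g A'
A' → g A''
A'' → ε
A'' → (
A' → A

Left-factoring transforms A → αβ₁ | αβ₂ into A → αA' and A' → β₁ | β₂
(α is the longest common prefix among the alternatives). Repeat until
no nonterminal has two alternatives with a common prefix.

Round 1: A has alternatives sharing prefix 'g'. Introduce A': A → g A'
  Add: A' → g
  Add: A' → g (
  Add: A' → A

Round 2: A' has alternatives sharing prefix 'g'. Introduce A'': A' → g A''
  Add: A'' → ε
  Add: A'' → (

No remaining common prefixes — done.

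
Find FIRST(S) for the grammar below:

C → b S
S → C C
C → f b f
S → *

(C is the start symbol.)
To compute FIRST(S), examine every production with S on the left-hand side, reading each right-hand side left to right until a non-nullable symbol is reached.

FIRST sets of the other non-terminals involved (by the same procedure, iterated to a fixed point):
  FIRST(C) = { 'b', 'f' }

From S → C C:
  - C is a non-terminal: add FIRST(C) \ {ε} = { 'b', 'f' }
    C is not nullable, so stop
From S → *:
  - '*' is a terminal: add '*' and stop

Collecting: FIRST(S) = { '*', 'b', 'f' }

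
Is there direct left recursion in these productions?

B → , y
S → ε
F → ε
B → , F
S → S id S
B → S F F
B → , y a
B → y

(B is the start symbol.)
Yes, S is left-recursive

B → , y: starts with ','
S → ε: starts with ε
F → ε: starts with ε
B → , F: starts with ','
S → S id S: LEFT RECURSIVE (starts with S)
B → S F F: starts with S
B → , y a: starts with ','
B → y: starts with y

The grammar has direct left recursion on: S.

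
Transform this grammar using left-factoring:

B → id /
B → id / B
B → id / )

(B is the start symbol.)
B → id / B'
B' → ε
B' → B
B' → )

Left-factoring transforms A → αβ₁ | αβ₂ into A → αA' and A' → β₁ | β₂
(α is the longest common prefix among the alternatives). Repeat until
no nonterminal has two alternatives with a common prefix.

Round 1: B has alternatives sharing prefix 'id /'. Introduce B': B → id / B'
  Add: B' → ε
  Add: B' → B
  Add: B' → )

No remaining common prefixes — done.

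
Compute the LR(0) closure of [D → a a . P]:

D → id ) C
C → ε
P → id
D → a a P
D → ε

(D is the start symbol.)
To compute CLOSURE, for each item [A → α.Bβ] where B is a non-terminal, add [B → .γ] for all productions B → γ; repeat for the newly added items until nothing changes.

Start with: [D → a a . P]
  [D → a a . P] has the dot before P: add [P → . id]
No further items can be added.

CLOSURE = { [D → a a . P], [P → . id] }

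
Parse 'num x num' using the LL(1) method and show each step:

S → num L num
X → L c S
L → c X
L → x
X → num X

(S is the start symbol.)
LL(1) parsing maintains a stack (initially the start symbol over $) and the input. At each step: if the stack top is a terminal, match it against the current input token; if it is a non-terminal N, replace it with the RHS of M[N, lookahead] (the unique production whose predict set contains the lookahead).

Stack is shown with the top on the left.

Stack        Input        Action
--------------------------------
S $          num x num $  output S → num L num
num L num $  num x num $  match 'num'
L num $      x num $      output L → x
x num $      x num $      match 'x'
num $        num $        match 'num'
$            $            accept

The string is accepted.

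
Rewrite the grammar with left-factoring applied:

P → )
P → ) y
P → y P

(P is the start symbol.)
P → ) P'
P' → ε
P' → y
P → y P

Left-factoring transforms A → αβ₁ | αβ₂ into A → αA' and A' → β₁ | β₂
(α is the longest common prefix among the alternatives). Repeat until
no nonterminal has two alternatives with a common prefix.

Round 1: P has alternatives sharing prefix ')'. Introduce P': P → ) P'
  Add: P' → ε
  Add: P' → y

No remaining common prefixes — done.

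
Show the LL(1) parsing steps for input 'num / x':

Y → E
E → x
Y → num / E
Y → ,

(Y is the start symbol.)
LL(1) parsing maintains a stack (initially the start symbol over $) and the input. At each step: if the stack top is a terminal, match it against the current input token; if it is a non-terminal N, replace it with the RHS of M[N, lookahead] (the unique production whose predict set contains the lookahead).

Stack is shown with the top on the left.

Stack      Input      Action
----------------------------
Y $        num / x $  output Y → num / E
num / E $  num / x $  match 'num'
/ E $      / x $      match '/'
E $        x $        output E → x
x $        x $        match 'x'
$          $          accept

The string is accepted.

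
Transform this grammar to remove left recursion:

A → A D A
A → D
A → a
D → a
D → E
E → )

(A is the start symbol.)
A is directly left-recursive. The standard transformation for
  A → A α₁ | ... | A α_m | β₁ | ... | β_n
is
  A  → β₁ A' | ... | β_n A'
  A' → α₁ A' | ... | α_m A' | ε

A → D becomes A → D A'
A → a becomes A → a A'
A → A D A becomes A' → D A A'
Add A' → ε

Productions for other non-terminals are unchanged:
  D → a
  D → E
  E → )

Resulting grammar:
A → D A'
A → a A'
A' → D A A'
A' → ε
D → a
D → E
E → )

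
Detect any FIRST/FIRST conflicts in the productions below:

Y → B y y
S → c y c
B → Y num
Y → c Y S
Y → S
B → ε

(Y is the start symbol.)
A FIRST/FIRST conflict occurs when two productions N → α and N → β for the same non-terminal have FIRST(α) ∩ FIRST(β) ≠ ∅ (with ε ∈ FIRST of a nullable right-hand side, so two nullable alternatives also conflict).

FIRST sets of the non-terminals at (or reachable through a nullable prefix from) the front of some alternative:
  FIRST(B) = { 'c', 'y', ε }
  FIRST(S) = { 'c' }
  FIRST(Y) = { 'c', 'y' }

Productions for Y:
  Y → B y y: FIRST = { 'c', 'y' }
  Y → c Y S: FIRST = { 'c' }
  Y → S: FIRST = { 'c' }
Productions for B:
  B → Y num: FIRST = { 'c', 'y' }
  B → ε: FIRST = { ε }
S has only one production, so no FIRST/FIRST conflict is possible there.

Conflict for Y: Y → B y y and Y → c Y S
  Overlap: { 'c' }
Conflict for Y: Y → B y y and Y → S
  Overlap: { 'c' }
Conflict for Y: Y → c Y S and Y → S
  Overlap: { 'c' }

Answer: Yes. Y → B y y / Y → c Y S on { 'c' }; Y → B y y / Y → S on { 'c' }; Y → c Y S / Y → S on { 'c' }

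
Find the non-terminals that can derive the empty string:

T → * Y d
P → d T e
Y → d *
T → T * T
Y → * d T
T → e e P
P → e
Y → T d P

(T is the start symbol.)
None

There are no ε-productions, so no non-terminal can derive ε.
No non-terminals are nullable.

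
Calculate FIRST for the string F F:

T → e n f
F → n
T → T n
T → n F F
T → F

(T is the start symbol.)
{ 'n' }

FIRST sets of the non-terminals involved (from the grammar, by fixed-point iteration):
  FIRST(F) = { 'n' }

To compute FIRST(F F), process the symbols left to right:
Symbol F is a non-terminal. Add FIRST(F) \ {ε} = { 'n' }
F is not nullable (ε ∉ FIRST(F)), so stop here.
FIRST(F F) = { 'n' }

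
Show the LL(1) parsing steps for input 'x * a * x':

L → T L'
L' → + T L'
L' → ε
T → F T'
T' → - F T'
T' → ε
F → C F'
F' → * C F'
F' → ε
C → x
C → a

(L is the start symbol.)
LL(1) parsing maintains a stack (initially the start symbol over $) and the input. At each step: if the stack top is a terminal, match it against the current input token; if it is a non-terminal N, replace it with the RHS of M[N, lookahead] (the unique production whose predict set contains the lookahead).

Stack is shown with the top on the left.

Stack           Input        Action
-----------------------------------
L $             x * a * x $  output L → T L'
T L' $          x * a * x $  output T → F T'
F T' L' $       x * a * x $  output F → C F'
C F' T' L' $    x * a * x $  output C → x
x F' T' L' $    x * a * x $  match 'x'
F' T' L' $      * a * x $    output F' → * C F'
* C F' T' L' $  * a * x $    match '*'
C F' T' L' $    a * x $      output C → a
a F' T' L' $    a * x $      match 'a'
F' T' L' $      * x $        output F' → * C F'
* C F' T' L' $  * x $        match '*'
C F' T' L' $    x $          output C → x
x F' T' L' $    x $          match 'x'
F' T' L' $      $            output F' → ε
T' L' $         $            output T' → ε
L' $            $            output L' → ε
$               $            accept

The string is accepted.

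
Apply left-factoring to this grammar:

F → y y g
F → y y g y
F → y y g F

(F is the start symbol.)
Left-factoring transforms A → αβ₁ | αβ₂ into A → αA' and A' → β₁ | β₂
(α is the longest common prefix among the alternatives). Repeat until
no nonterminal has two alternatives with a common prefix.

Round 1: F has alternatives sharing prefix 'y y g'. Introduce F': F → y y g F'
  Add: F' → ε
  Add: F' → y
  Add: F' → F

No remaining common prefixes — done.

Resulting grammar:
F → y y g F'
F' → ε
F' → y
F' → F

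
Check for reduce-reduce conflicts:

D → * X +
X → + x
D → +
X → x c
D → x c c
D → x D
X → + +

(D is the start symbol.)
Augment with D' → D and build the canonical LR(0) collection (I0 = CLOSURE({[D' → . D]}), then GOTO on every symbol after a dot until no new states appear). It has 15 states:
  I0: { [D → . * X +], [D → . +], [D → . x D], [D → . x c c], [D' → . D] }  — shift
  I1: { [D → * . X +], [X → . + +], [X → . + x], [X → . x c] }  — shift
  I2: { [D → + .] }  — reduce
  I3: { [D' → D .] }  — accept
  I4: { [D → . * X +], [D → . +], [D → . x D], [D → . x c c], [D → x . D], [D → x . c c] }  — shift
  I5: { [D → x D .] }  — reduce
  I6: { [D → x c . c] }  — shift
  I7: { [D → x c c .] }  — reduce
  I8: { [X → + . +], [X → + . x] }  — shift
  I9: { [D → * X . +] }  — shift
  I10: { [X → x . c] }  — shift
  I11: { [X → x c .] }  — reduce
  I12: { [D → * X + .] }  — reduce
  I13: { [X → + + .] }  — reduce
  I14: { [X → + x .] }  — reduce

No state contains more than one complete item.

Answer: No reduce-reduce conflicts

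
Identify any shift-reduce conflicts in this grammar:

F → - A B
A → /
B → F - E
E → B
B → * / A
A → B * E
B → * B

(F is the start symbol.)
No shift-reduce conflicts

Augment with F' → F and build the canonical LR(0) collection (I0 = CLOSURE({[F' → . F]}), then GOTO on every symbol after a dot until no new states appear). It has 17 states:
  I0: { [F → . - A B], [F' → . F] }  — shift
  I1: { [A → . /], [A → . B * E], [B → . * / A], [B → . * B], [B → . F - E], [F → - . A B], [F → . - A B] }  — shift
  I2: { [F' → F .] }  — accept
  I3: { [B → * . / A], [B → * . B], [B → . * / A], [B → . * B], [B → . F - E], [F → . - A B] }  — shift
  I4: { [A → / .] }  — reduce
  I5: { [B → . * / A], [B → . * B], [B → . F - E], [F → - A . B], [F → . - A B] }  — shift
  I6: { [A → B . * E] }  — shift
  I7: { [B → F . - E] }  — shift
  I8: { [B → . * / A], [B → . * B], [B → . F - E], [B → F - . E], [E → . B], [F → . - A B] }  — shift
  I9: { [E → B .] }  — reduce
  I10: { [B → F - E .] }  — reduce
  I11: { [A → B * . E], [B → . * / A], [B → . * B], [B → . F - E], [E → . B], [F → . - A B] }  — shift
  I12: { [A → B * E .] }  — reduce
  I13: { [F → - A B .] }  — reduce
  I14: { [A → . /], [A → . B * E], [B → * / . A], [B → . * / A], [B → . * B], [B → . F - E], [F → . - A B] }  — shift
  I15: { [B → * B .] }  — reduce
  I16: { [B → * / A .] }  — reduce

No state contains both a complete item and a shift item.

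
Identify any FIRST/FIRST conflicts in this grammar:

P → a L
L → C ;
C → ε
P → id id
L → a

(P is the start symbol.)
No FIRST/FIRST conflicts.

FIRST sets of the non-terminals at (or reachable through a nullable prefix from) the front of some alternative:
  FIRST(C) = { ε }

Productions for P:
  P → a L: FIRST = { 'a' }
  P → id id: FIRST = { 'id' }
Productions for L:
  L → C ;: FIRST = { ';' }
  L → a: FIRST = { 'a' }
C has only one production, so no FIRST/FIRST conflict is possible there.

All alternatives of each non-terminal have pairwise disjoint FIRST sets.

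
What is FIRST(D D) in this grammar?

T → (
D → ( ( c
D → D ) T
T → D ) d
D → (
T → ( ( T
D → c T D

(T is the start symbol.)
{ '(', 'c' }

FIRST sets of the non-terminals involved (from the grammar, by fixed-point iteration):
  FIRST(D) = { '(', 'c' }

To compute FIRST(D D), process the symbols left to right:
Symbol D is a non-terminal. Add FIRST(D) \ {ε} = { '(', 'c' }
D is not nullable (ε ∉ FIRST(D)), so stop here.
FIRST(D D) = { '(', 'c' }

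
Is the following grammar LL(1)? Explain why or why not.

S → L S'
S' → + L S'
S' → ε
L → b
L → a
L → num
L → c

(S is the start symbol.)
Yes, the grammar is LL(1).

Relevant sets:
  FOLLOW(S') = { $ }

For S':
  PREDICT(S' → '+' L S') = { '+' }
  PREDICT(S' → ε) = { $ }
For L:
  PREDICT(L → b) = { 'b' }
  PREDICT(L → a) = { 'a' }
  PREDICT(L → num) = { 'num' }
  PREDICT(L → c) = { 'c' }
S has a single production, so nothing to check there.

All predict sets are disjoint. The grammar IS LL(1).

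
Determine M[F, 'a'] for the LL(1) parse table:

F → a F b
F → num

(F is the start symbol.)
To find M[F, 'a'], we find productions for F where 'a' is in the predict set (PREDICT(N → α) = (FIRST(α) \ {ε}) ∪ (FOLLOW(N) if α ⇒* ε)).

F → a F b: PREDICT = { 'a' }
  'a' is in predict set, so this production goes in M[F, 'a']
F → num: PREDICT = { 'num' }

M[F, 'a'] = F → a F b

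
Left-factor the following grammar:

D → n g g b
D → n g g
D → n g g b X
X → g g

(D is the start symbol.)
Left-factoring transforms A → αβ₁ | αβ₂ into A → αA' and A' → β₁ | β₂
(α is the longest common prefix among the alternatives). Repeat until
no nonterminal has two alternatives with a common prefix.

Round 1: D has alternatives sharing prefix 'n g g'. Introduce D': D → n g g D'
  Add: D' → b
  Add: D' → ε
  Add: D' → b X

Round 2: D' has alternatives sharing prefix 'b'. Introduce D'': D' → b D''
  Add: D'' → ε
  Add: D'' → X

No remaining common prefixes — done.

Resulting grammar:
D → n g g D'
D' → b D''
D'' → ε
D'' → X
D' → ε
X → g g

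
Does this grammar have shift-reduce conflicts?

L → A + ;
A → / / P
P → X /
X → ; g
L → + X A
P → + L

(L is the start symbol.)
Augment with L' → L and build the canonical LR(0) collection (I0 = CLOSURE({[L' → . L]}), then GOTO on every symbol after a dot until no new states appear). It has 17 states:
  I0: { [A → . / / P], [L → . + X A], [L → . A + ;], [L' → . L] }  — shift
  I1: { [L → + . X A], [X → . ; g] }  — shift
  I2: { [A → / . / P] }  — shift
  I3: { [L → A . + ;] }  — shift
  I4: { [L' → L .] }  — accept
  I5: { [L → A + . ;] }  — shift
  I6: { [L → A + ; .] }  — reduce
  I7: { [A → / / . P], [P → . + L], [P → . X /], [X → . ; g] }  — shift
  I8: { [A → . / / P], [L → . + X A], [L → . A + ;], [P → + . L] }  — shift
  I9: { [X → ; . g] }  — shift
  I10: { [A → / / P .] }  — reduce
  I11: { [P → X . /] }  — shift
  I12: { [P → X / .] }  — reduce
  I13: { [X → ; g .] }  — reduce
  I14: { [P → + L .] }  — reduce
  I15: { [A → . / / P], [L → + X . A] }  — shift
  I16: { [L → + X A .] }  — reduce

No state contains both a complete item and a shift item.

Answer: No shift-reduce conflicts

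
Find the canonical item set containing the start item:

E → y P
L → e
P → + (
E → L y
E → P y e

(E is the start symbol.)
First, augment the grammar with E' → E
I₀ = CLOSURE({ [E' → . E] }):
  [E' → . E] has the dot before E: add [E → . y P], [E → . L y], [E → . P y e]
  [E → . L y] has the dot before L: add [L → . e]
  [E → . P y e] has the dot before P: add [P → . + (]
No further items can be added.

I₀ = { [E → . L y], [E → . P y e], [E → . y P], [E' → . E], [L → . e], [P → . + (] }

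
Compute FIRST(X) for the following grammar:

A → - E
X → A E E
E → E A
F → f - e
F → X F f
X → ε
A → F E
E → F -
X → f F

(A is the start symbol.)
{ '-', 'f', ε }

FIRST sets of the other non-terminals involved (by the same procedure, iterated to a fixed point):
  FIRST(A) = { '-', 'f' }

From X → A E E:
  - A is a non-terminal: add FIRST(A) \ {ε} = { '-', 'f' }
    A is not nullable, so stop
From X → ε:
  - ε-production, so ε ∈ FIRST(X)
From X → f F:
  - f is a terminal: add 'f' and stop

Collecting: FIRST(X) = { '-', 'f', ε }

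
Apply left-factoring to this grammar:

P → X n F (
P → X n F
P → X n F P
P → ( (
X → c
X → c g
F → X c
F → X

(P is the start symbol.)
Left-factoring transforms A → αβ₁ | αβ₂ into A → αA' and A' → β₁ | β₂
(α is the longest common prefix among the alternatives). Repeat until
no nonterminal has two alternatives with a common prefix.

Round 1: P has alternatives sharing prefix 'X n F'. Introduce P': P → X n F P'
  Add: P' → (
  Add: P' → ε
  Add: P' → P

Round 2: X has alternatives sharing prefix 'c'. Introduce X': X → c X'
  Add: X' → ε
  Add: X' → g

Round 3: F has alternatives sharing prefix 'X'. Introduce F': F → X F'
  Add: F' → c
  Add: F' → ε

No remaining common prefixes — done.

Resulting grammar:
P → X n F P'
P' → (
P' → ε
P' → P
P → ( (
X → c X'
X' → ε
X' → g
F → X F'
F' → c
F' → ε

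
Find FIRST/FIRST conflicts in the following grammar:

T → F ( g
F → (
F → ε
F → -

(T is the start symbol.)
No FIRST/FIRST conflicts.

A FIRST/FIRST conflict occurs when two productions N → α and N → β for the same non-terminal have FIRST(α) ∩ FIRST(β) ≠ ∅ (with ε ∈ FIRST of a nullable right-hand side, so two nullable alternatives also conflict).

Productions for F:
  F → (: FIRST = { '(' }
  F → ε: FIRST = { ε }
  F → -: FIRST = { '-' }
T has only one production, so no FIRST/FIRST conflict is possible there.

All alternatives of each non-terminal have pairwise disjoint FIRST sets.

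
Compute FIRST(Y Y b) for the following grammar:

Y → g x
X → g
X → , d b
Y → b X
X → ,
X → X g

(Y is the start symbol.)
FIRST sets of the non-terminals involved (from the grammar, by fixed-point iteration):
  FIRST(Y) = { 'b', 'g' }

To compute FIRST(Y Y b), process the symbols left to right:
Symbol Y is a non-terminal. Add FIRST(Y) \ {ε} = { 'b', 'g' }
Y is not nullable (ε ∉ FIRST(Y)), so stop here.
FIRST(Y Y b) = { 'b', 'g' }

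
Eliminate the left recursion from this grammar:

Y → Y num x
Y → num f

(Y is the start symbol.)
Y → num f Y'
Y' → num x Y'
Y' → ε

Y is directly left-recursive. The standard transformation for
  A → A α₁ | ... | A α_m | β₁ | ... | β_n
is
  A  → β₁ A' | ... | β_n A'
  A' → α₁ A' | ... | α_m A' | ε

Y → num f becomes Y → num f Y'
Y → Y num x becomes Y' → num x Y'
Add Y' → ε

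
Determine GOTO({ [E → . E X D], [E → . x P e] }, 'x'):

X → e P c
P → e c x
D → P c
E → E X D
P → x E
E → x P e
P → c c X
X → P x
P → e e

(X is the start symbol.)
GOTO(I, 'x') = CLOSURE({ [A → αX.β] : [A → α.Xβ] ∈ I, X = 'x' })

Items with dot before 'x', with the dot advanced:
  [E → . x P e] → [E → x . P e]
Closure of the advanced items:
  [E → x . P e] has the dot before P: add [P → . e c x], [P → . x E], [P → . c c X], [P → . e e]

GOTO = { [E → x . P e], [P → . c c X], [P → . e c x], [P → . e e], [P → . x E] }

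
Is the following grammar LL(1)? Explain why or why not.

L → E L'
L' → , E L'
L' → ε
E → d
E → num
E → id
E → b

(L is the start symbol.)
Yes, the grammar is LL(1).

A grammar is LL(1) if for each non-terminal N with multiple productions, the predict sets of those productions are pairwise disjoint, where PREDICT(N → α) = (FIRST(α) \ {ε}) ∪ (FOLLOW(N) if α ⇒* ε).

Relevant sets:
  FOLLOW(L') = { $ }

For L':
  PREDICT(L' → ',' E L') = { ',' }
  PREDICT(L' → ε) = { $ }
For E:
  PREDICT(E → d) = { 'd' }
  PREDICT(E → num) = { 'num' }
  PREDICT(E → id) = { 'id' }
  PREDICT(E → b) = { 'b' }
L has a single production, so nothing to check there.

All predict sets are disjoint. The grammar IS LL(1).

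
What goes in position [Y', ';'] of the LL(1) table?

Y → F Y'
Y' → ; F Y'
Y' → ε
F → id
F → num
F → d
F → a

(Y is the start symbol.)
To find M[Y', ';'], we find productions for Y' where ';' is in the predict set (PREDICT(N → α) = (FIRST(α) \ {ε}) ∪ (FOLLOW(N) if α ⇒* ε)).

Relevant sets:
  FOLLOW(Y') = { $ }

Y' → ; F Y': PREDICT = { ';' }
  ';' is in predict set, so this production goes in M[Y', ';']
Y' → ε: PREDICT = { $ }

M[Y', ';'] = Y' → ; F Y'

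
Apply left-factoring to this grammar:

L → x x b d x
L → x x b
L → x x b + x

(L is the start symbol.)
Left-factoring transforms A → αβ₁ | αβ₂ into A → αA' and A' → β₁ | β₂
(α is the longest common prefix among the alternatives). Repeat until
no nonterminal has two alternatives with a common prefix.

Round 1: L has alternatives sharing prefix 'x x b'. Introduce L': L → x x b L'
  Add: L' → d x
  Add: L' → ε
  Add: L' → + x

No remaining common prefixes — done.

Resulting grammar:
L → x x b L'
L' → d x
L' → ε
L' → + x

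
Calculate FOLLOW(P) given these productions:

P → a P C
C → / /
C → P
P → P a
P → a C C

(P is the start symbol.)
To compute FOLLOW(P), find every occurrence of P on a right-hand side N → α P β: add FIRST(β) \ {ε}, and if β is empty or nullable also add FOLLOW(N). Iterate to a fixed point.

P is the start symbol, so $ ∈ FOLLOW(P).
In P → a P C: P is followed by C, add FIRST(C) \ {ε} = { '/', 'a' }
In C → P: P is at the end, add FOLLOW(C)
In P → P a: P is followed by a, add FIRST(a) \ {ε} = { 'a' }

The FOLLOW sets referred to above (computed the same way, to a fixed point):
  FOLLOW(C) = { $, '/', 'a' }

Taking the union: FOLLOW(P) = { $, '/', 'a' }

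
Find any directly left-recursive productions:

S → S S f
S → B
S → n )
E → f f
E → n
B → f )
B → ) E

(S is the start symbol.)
Direct left recursion occurs when N → N α for some non-terminal N (the right-hand side begins with the left-hand side itself).

S → S S f: LEFT RECURSIVE (starts with S)
S → B: starts with B
S → n ): starts with n
E → f f: starts with f
E → n: starts with n
B → f ): starts with f
B → ) E: starts with ')'

The grammar has direct left recursion on: S.

Answer: Yes, S is left-recursive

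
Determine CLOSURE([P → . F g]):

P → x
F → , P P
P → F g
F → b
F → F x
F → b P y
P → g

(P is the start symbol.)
{ [F → . , P P], [F → . F x], [F → . b P y], [F → . b], [P → . F g] }

Start with: [P → . F g]
  [P → . F g] has the dot before F: add [F → . , P P], [F → . b], [F → . F x], [F → . b P y]
No further items can be added.

CLOSURE = { [F → . , P P], [F → . F x], [F → . b P y], [F → . b], [P → . F g] }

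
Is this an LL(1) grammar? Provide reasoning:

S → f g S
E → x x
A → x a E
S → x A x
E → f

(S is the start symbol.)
Yes, the grammar is LL(1).

A grammar is LL(1) if for each non-terminal N with multiple productions, the predict sets of those productions are pairwise disjoint, where PREDICT(N → α) = (FIRST(α) \ {ε}) ∪ (FOLLOW(N) if α ⇒* ε).

For S:
  PREDICT(S → f g S) = { 'f' }
  PREDICT(S → x A x) = { 'x' }
For E:
  PREDICT(E → x x) = { 'x' }
  PREDICT(E → f) = { 'f' }
A has a single production, so nothing to check there.

All predict sets are disjoint. The grammar IS LL(1).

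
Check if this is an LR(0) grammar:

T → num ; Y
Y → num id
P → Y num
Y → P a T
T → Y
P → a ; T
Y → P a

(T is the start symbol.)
No. Shift-reduce conflict between [T → Y .] and [P → Y . num]

A grammar is LR(0) if no state in the canonical LR(0) collection has:
  - both a shift item (dot before a terminal) and a complete item (shift-reduce conflict), or
  - two or more complete items (reduce-reduce conflict; the accept item [T' → T .] counts as a complete item here).

Augment with T' → T and build the canonical LR(0) collection (I0 = CLOSURE({[T' → . T]}), then GOTO on every symbol after a dot until no new states appear). It has 15 states:
  I0: { [P → . Y num], [P → . a ; T], [T → . Y], [T → . num ; Y], [T' → . T], [Y → . P a T], [Y → . P a], [Y → . num id] }  — shift
  I1: { [Y → P . a T], [Y → P . a] }  — shift
  I2: { [T' → T .] }  — accept
  I3: { [P → Y . num], [T → Y .] }  — shift, reduce
  I4: { [P → a . ; T] }  — shift
  I5: { [T → num . ; Y], [Y → num . id] }  — shift
  I6: { [P → . Y num], [P → . a ; T], [T → num ; . Y], [Y → . P a T], [Y → . P a], [Y → . num id] }  — shift
  I7: { [Y → num id .] }  — reduce
  I8: { [P → Y . num], [T → num ; Y .] }  — shift, reduce
  I9: { [Y → num . id] }  — shift
  I10: { [P → Y num .] }  — reduce
  I11: { [P → . Y num], [P → . a ; T], [P → a ; . T], [T → . Y], [T → . num ; Y], [Y → . P a T], [Y → . P a], [Y → . num id] }  — shift
  I12: { [P → a ; T .] }  — reduce
  I13: { [P → . Y num], [P → . a ; T], [T → . Y], [T → . num ; Y], [Y → . P a T], [Y → . P a], [Y → . num id], [Y → P a . T], [Y → P a .] }  — shift, reduce
  I14: { [Y → P a T .] }  — reduce

Conflict in state I3:
  Shift-reduce conflict between [T → Y .] and [P → Y . num]
So the grammar is NOT LR(0).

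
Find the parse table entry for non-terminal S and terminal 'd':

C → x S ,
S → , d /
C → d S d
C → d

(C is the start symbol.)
Empty (error entry)

To find M[S, 'd'], we find productions for S where 'd' is in the predict set (PREDICT(N → α) = (FIRST(α) \ {ε}) ∪ (FOLLOW(N) if α ⇒* ε)).

S → , d /: PREDICT = { ',' }

M[S, 'd'] is empty (no production applies)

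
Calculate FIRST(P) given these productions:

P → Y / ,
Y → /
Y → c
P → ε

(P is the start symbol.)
{ '/', 'c', ε }

FIRST sets of the other non-terminals involved (by the same procedure, iterated to a fixed point):
  FIRST(Y) = { '/', 'c' }

From P → Y / ,:
  - Y is a non-terminal: add FIRST(Y) \ {ε} = { '/', 'c' }
    Y is not nullable, so stop
From P → ε:
  - ε-production, so ε ∈ FIRST(P)

Collecting: FIRST(P) = { '/', 'c', ε }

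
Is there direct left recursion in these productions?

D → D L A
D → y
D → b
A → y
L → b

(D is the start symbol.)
Yes, D is left-recursive

Direct left recursion occurs when N → N α for some non-terminal N (the right-hand side begins with the left-hand side itself).

D → D L A: LEFT RECURSIVE (starts with D)
D → y: starts with y
D → b: starts with b
A → y: starts with y
L → b: starts with b

The grammar has direct left recursion on: D.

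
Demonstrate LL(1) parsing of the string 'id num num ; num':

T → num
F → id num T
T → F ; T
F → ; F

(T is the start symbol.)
LL(1) parsing maintains a stack (initially the start symbol over $) and the input. At each step: if the stack top is a terminal, match it against the current input token; if it is a non-terminal N, replace it with the RHS of M[N, lookahead] (the unique production whose predict set contains the lookahead).

Stack is shown with the top on the left.

Stack           Input               Action
------------------------------------------
T $             id num num ; num $  output T → F ; T
F ; T $         id num num ; num $  output F → id num T
id num T ; T $  id num num ; num $  match 'id'
num T ; T $     num num ; num $     match 'num'
T ; T $         num ; num $         output T → num
num ; T $       num ; num $         match 'num'
; T $           ; num $             match ';'
T $             num $               output T → num
num $           num $               match 'num'
$               $                   accept

The string is accepted.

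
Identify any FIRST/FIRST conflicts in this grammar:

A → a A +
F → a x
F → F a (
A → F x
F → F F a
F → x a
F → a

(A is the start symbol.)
Yes. A → a A '+' / A → F x on { 'a' }; F → a x / F → F a '(' on { 'a' }; F → a x / F → F F a on { 'a' }; F → a x / F → a on { 'a' }; F → F a '(' / F → F F a on { 'a', 'x' }; F → F a '(' / F → x a on { 'x' }; F → F a '(' / F → a on { 'a' }; F → F F a / F → x a on { 'x' }; F → F F a / F → a on { 'a' }

A FIRST/FIRST conflict occurs when two productions N → α and N → β for the same non-terminal have FIRST(α) ∩ FIRST(β) ≠ ∅ (with ε ∈ FIRST of a nullable right-hand side, so two nullable alternatives also conflict).

FIRST sets of the non-terminals at (or reachable through a nullable prefix from) the front of some alternative:
  FIRST(F) = { 'a', 'x' }

Productions for A:
  A → a A +: FIRST = { 'a' }
  A → F x: FIRST = { 'a', 'x' }
Productions for F:
  F → a x: FIRST = { 'a' }
  F → F a (: FIRST = { 'a', 'x' }
  F → F F a: FIRST = { 'a', 'x' }
  F → x a: FIRST = { 'x' }
  F → a: FIRST = { 'a' }

Conflict for A: A → a A + and A → F x
  Overlap: { 'a' }
Conflict for F: F → a x and F → F a (
  Overlap: { 'a' }
Conflict for F: F → a x and F → F F a
  Overlap: { 'a' }
Conflict for F: F → a x and F → a
  Overlap: { 'a' }
Conflict for F: F → F a ( and F → F F a
  Overlap: { 'a', 'x' }
Conflict for F: F → F a ( and F → x a
  Overlap: { 'x' }
Conflict for F: F → F a ( and F → a
  Overlap: { 'a' }
Conflict for F: F → F F a and F → x a
  Overlap: { 'x' }
Conflict for F: F → F F a and F → a
  Overlap: { 'a' }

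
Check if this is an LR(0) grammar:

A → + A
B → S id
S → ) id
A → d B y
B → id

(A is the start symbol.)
Yes, the grammar is LR(0)

A grammar is LR(0) if no state in the canonical LR(0) collection has:
  - both a shift item (dot before a terminal) and a complete item (shift-reduce conflict), or
  - two or more complete items (reduce-reduce conflict; the accept item [A' → A .] counts as a complete item here).

Augment with A' → A and build the canonical LR(0) collection (I0 = CLOSURE({[A' → . A]}), then GOTO on every symbol after a dot until no new states appear). It has 12 states:
  I0: { [A → . + A], [A → . d B y], [A' → . A] }  — shift
  I1: { [A → + . A], [A → . + A], [A → . d B y] }  — shift
  I2: { [A' → A .] }  — accept
  I3: { [A → d . B y], [B → . S id], [B → . id], [S → . ) id] }  — shift
  I4: { [S → ) . id] }  — shift
  I5: { [A → d B . y] }  — shift
  I6: { [B → S . id] }  — shift
  I7: { [B → id .] }  — reduce
  I8: { [B → S id .] }  — reduce
  I9: { [A → d B y .] }  — reduce
  I10: { [S → ) id .] }  — reduce
  I11: { [A → + A .] }  — reduce

Every state is either a pure shift/goto state or contains exactly one complete item and nothing to shift — no conflicts. The grammar is LR(0).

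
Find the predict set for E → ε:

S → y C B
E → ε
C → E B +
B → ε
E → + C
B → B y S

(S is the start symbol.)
PREDICT(E → ε) = (FIRST(RHS) \ {ε}) ∪ (FOLLOW(E) if ε ∈ FIRST(RHS), i.e. RHS ⇒* ε)
The right-hand side is ε (FIRST(ε) = { ε }), so the predict set is FOLLOW(E) = { '+', 'y' }
PREDICT(E → ε) = { '+', 'y' }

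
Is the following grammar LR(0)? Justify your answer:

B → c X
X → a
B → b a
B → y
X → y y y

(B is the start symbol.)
Augment with B' → B and build the canonical LR(0) collection (I0 = CLOSURE({[B' → . B]}), then GOTO on every symbol after a dot until no new states appear). It has 11 states:
  I0: { [B → . b a], [B → . c X], [B → . y], [B' → . B] }  — shift
  I1: { [B' → B .] }  — accept
  I2: { [B → b . a] }  — shift
  I3: { [B → c . X], [X → . a], [X → . y y y] }  — shift
  I4: { [B → y .] }  — reduce
  I5: { [B → c X .] }  — reduce
  I6: { [X → a .] }  — reduce
  I7: { [X → y . y y] }  — shift
  I8: { [X → y y . y] }  — shift
  I9: { [X → y y y .] }  — reduce
  I10: { [B → b a .] }  — reduce

Every state is either a pure shift/goto state or contains exactly one complete item and nothing to shift — no conflicts. The grammar is LR(0).

Answer: Yes, the grammar is LR(0)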